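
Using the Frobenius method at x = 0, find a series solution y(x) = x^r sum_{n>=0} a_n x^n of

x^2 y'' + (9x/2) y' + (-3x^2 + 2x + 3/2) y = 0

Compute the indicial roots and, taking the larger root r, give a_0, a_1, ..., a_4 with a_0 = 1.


Write in Frobenius form y'' + (p(x)/x) y' + (q(x)/x^2) y = 0:
  p(x) = 9/2,  q(x) = -3x^2 + 2x + 3/2.
Indicial equation: r(r-1) + (9/2) r + (3/2) = 0 -> roots r_1 = -1/2, r_2 = -3.
Take r = r_1 = -1/2. Let y(x) = x^r sum_{n>=0} a_n x^n with a_0 = 1.
Substitute y = x^r sum a_n x^n and match x^{r+n}. The recurrence is
  D(n) a_n + 2 a_{n-1} - 3 a_{n-2} = 0,  where D(n) = (r+n)(r+n-1) + (9/2)(r+n) + (3/2).
  a_n = [-2 a_{n-1} + 3 a_{n-2}] / D(n).
Since the indicial polynomial factors as (r - r_1)(r - r_2), D(n) = (r_1 + n - r_1)(r_1 + n - r_2) = n(n + 5/2).
Evaluating step by step (a_0 = 1):
  n = 1: D(1) = 1(1 + 5/2) = 7/2; numerator = -2(1) = -2; a_1 = (-2)/(7/2) = -4/7
  n = 2: D(2) = 2(2 + 5/2) = 9; numerator = -2(-4/7) + 3(1) = 29/7; a_2 = (29/7)/(9) = 29/63
  n = 3: D(3) = 3(3 + 5/2) = 33/2; numerator = -2(29/63) + 3(-4/7) = -166/63; a_3 = (-166/63)/(33/2) = -332/2079
  n = 4: D(4) = 4(4 + 5/2) = 26; numerator = -2(-332/2079) + 3(29/63) = 505/297; a_4 = (505/297)/(26) = 505/7722

r = -1/2; a_0 = 1; a_1 = -4/7; a_2 = 29/63; a_3 = -332/2079; a_4 = 505/7722


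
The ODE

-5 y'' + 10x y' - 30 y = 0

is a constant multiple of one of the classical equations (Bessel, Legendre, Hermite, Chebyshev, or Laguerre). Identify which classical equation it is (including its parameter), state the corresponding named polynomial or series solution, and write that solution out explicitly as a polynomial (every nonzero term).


All three coefficients share the factor -5; dividing through by -5 gives  y'' - 2x y' + 6 y = 0.
This matches the Hermite equation y'' - 2x y' + 2n y = 0 with 2n = 6, so n = 3; the polynomial solution is H_3(x).
With y = sum_k a_k x^k, matching x^k gives (k+2)(k+1) a_{k+2} = 2(k - n) a_k = 2(k - 3) a_k. The right side vanishes at k = 3, so the series with the parity of 3 terminates at degree 3.
Standard normalization: leading coefficient of H_n is 2^n, so a_3 = 2^3 = 8. Work downward with a_k = (k+1)(k+2) a_{k+2} / (2(k - n)):
  a_1 = (2)(3)(8) / (2(1 - 3)) = 48/(-4) = -12
Hence H_3(x) = 8 x^3 - 12 x.

H_3(x); series = 8 x^3 - 12 x


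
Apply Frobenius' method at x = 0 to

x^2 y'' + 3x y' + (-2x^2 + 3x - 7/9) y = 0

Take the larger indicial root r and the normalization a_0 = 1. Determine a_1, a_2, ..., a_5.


Write in Frobenius form y'' + (p(x)/x) y' + (q(x)/x^2) y = 0:
  p(x) = 3,  q(x) = -2x^2 + 3x - 7/9.
Indicial equation: r(r-1) + (3) r + (-7/9) = 0 -> roots r_1 = 1/3, r_2 = -7/3.
Take r = r_1 = 1/3. Let y(x) = x^r sum_{n>=0} a_n x^n with a_0 = 1.
Substitute y = x^r sum a_n x^n and match x^{r+n}. The recurrence is
  D(n) a_n + 3 a_{n-1} - 2 a_{n-2} = 0,  where D(n) = (r+n)(r+n-1) + (3)(r+n) + (-7/9).
  a_n = [-3 a_{n-1} + 2 a_{n-2}] / D(n).
Since the indicial polynomial factors as (r - r_1)(r - r_2), D(n) = (r_1 + n - r_1)(r_1 + n - r_2) = n(n + 8/3).
Evaluating step by step (a_0 = 1):
  n = 1: D(1) = 1(1 + 8/3) = 11/3; numerator = -3(1) = -3; a_1 = (-3)/(11/3) = -9/11
  n = 2: D(2) = 2(2 + 8/3) = 28/3; numerator = -3(-9/11) + 2(1) = 49/11; a_2 = (49/11)/(28/3) = 21/44
  n = 3: D(3) = 3(3 + 8/3) = 17; numerator = -3(21/44) + 2(-9/11) = -135/44; a_3 = (-135/44)/(17) = -135/748
  n = 4: D(4) = 4(4 + 8/3) = 80/3; numerator = -3(-135/748) + 2(21/44) = 1119/748; a_4 = (1119/748)/(80/3) = 3357/59840
  n = 5: D(5) = 5(5 + 8/3) = 115/3; numerator = -3(3357/59840) + 2(-135/748) = -1863/3520; a_5 = (-1863/3520)/(115/3) = -243/17600

r = 1/3; a_0 = 1; a_1 = -9/11; a_2 = 21/44; a_3 = -135/748; a_4 = 3357/59840; a_5 = -243/17600


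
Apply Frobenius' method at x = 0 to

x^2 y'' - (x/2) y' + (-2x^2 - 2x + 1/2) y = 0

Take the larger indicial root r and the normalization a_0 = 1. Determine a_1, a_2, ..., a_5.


Write in Frobenius form y'' + (p(x)/x) y' + (q(x)/x^2) y = 0:
  p(x) = -1/2,  q(x) = -2x^2 - 2x + 1/2.
Indicial equation: r(r-1) + (-1/2) r + (1/2) = 0 -> roots r_1 = 1, r_2 = 1/2.
Take r = r_1 = 1. Let y(x) = x^r sum_{n>=0} a_n x^n with a_0 = 1.
Substitute y = x^r sum a_n x^n and match x^{r+n}. The recurrence is
  D(n) a_n - 2 a_{n-1} - 2 a_{n-2} = 0,  where D(n) = (r+n)(r+n-1) + (-1/2)(r+n) + (1/2).
  a_n = [2 a_{n-1} + 2 a_{n-2}] / D(n).
Since the indicial polynomial factors as (r - r_1)(r - r_2), D(n) = (r_1 + n - r_1)(r_1 + n - r_2) = n(n + 1/2).
Evaluating step by step (a_0 = 1):
  n = 1: D(1) = 1(1 + 1/2) = 3/2; numerator = 2(1) = 2; a_1 = (2)/(3/2) = 4/3
  n = 2: D(2) = 2(2 + 1/2) = 5; numerator = 2(4/3) + 2(1) = 14/3; a_2 = (14/3)/(5) = 14/15
  n = 3: D(3) = 3(3 + 1/2) = 21/2; numerator = 2(14/15) + 2(4/3) = 68/15; a_3 = (68/15)/(21/2) = 136/315
  n = 4: D(4) = 4(4 + 1/2) = 18; numerator = 2(136/315) + 2(14/15) = 172/63; a_4 = (172/63)/(18) = 86/567
  n = 5: D(5) = 5(5 + 1/2) = 55/2; numerator = 2(86/567) + 2(136/315) = 3308/2835; a_5 = (3308/2835)/(55/2) = 6616/155925

r = 1; a_0 = 1; a_1 = 4/3; a_2 = 14/15; a_3 = 136/315; a_4 = 86/567; a_5 = 6616/155925


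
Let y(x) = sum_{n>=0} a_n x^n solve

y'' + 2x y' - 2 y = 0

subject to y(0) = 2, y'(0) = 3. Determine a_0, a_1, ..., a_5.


Ansatz: y(x) = sum_{n>=0} a_n x^n, so y'(x) = sum_{n>=1} n a_n x^(n-1) and y''(x) = sum_{n>=2} n(n-1) a_n x^(n-2).
Substitute into P(x) y'' + Q(x) y' + R(x) y = 0 with P(x) = 1, Q(x) = 2x, R(x) = -2, and match powers of x.
Initial conditions: a_0 = 2, a_1 = 3.
Setting the coefficient of each power of x to zero and solving order by order (substituting the coefficients already found):
  x^0: 2 a_2 - 2 a_0 = 0  ->  2 a_2 = 2 a_0 = 4  ->  a_2 = 2
  x^1: 6 a_3 = 0  ->  a_3 = 0
  x^2: 12 a_4 + 2 a_2 = 0  ->  12 a_4 = -2 a_2 = -4  ->  a_4 = -1/3
  x^3: 20 a_5 + 4 a_3 = 0  ->  20 a_5 = -4 a_3 = 0  ->  a_5 = 0
Truncated series: y(x) = 2 + 3 x + 2 x^2 - (1/3) x^4 + O(x^6).

a_0 = 2; a_1 = 3; a_2 = 2; a_3 = 0; a_4 = -1/3; a_5 = 0


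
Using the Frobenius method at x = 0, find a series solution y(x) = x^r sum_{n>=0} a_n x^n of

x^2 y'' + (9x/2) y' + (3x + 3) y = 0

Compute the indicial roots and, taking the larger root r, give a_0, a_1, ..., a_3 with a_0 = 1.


Write in Frobenius form y'' + (p(x)/x) y' + (q(x)/x^2) y = 0:
  p(x) = 9/2,  q(x) = 3x + 3.
Indicial equation: r(r-1) + (9/2) r + (3) = 0 -> roots r_1 = -3/2, r_2 = -2.
Take r = r_1 = -3/2. Let y(x) = x^r sum_{n>=0} a_n x^n with a_0 = 1.
Substitute y = x^r sum a_n x^n and match x^{r+n}. The recurrence is
  D(n) a_n + 3 a_{n-1} = 0,  where D(n) = (r+n)(r+n-1) + (9/2)(r+n) + (3).
  a_n = -3 / D(n) * a_{n-1}.
Since the indicial polynomial factors as (r - r_1)(r - r_2), D(n) = (r_1 + n - r_1)(r_1 + n - r_2) = n(n + 1/2).
Evaluating step by step (a_0 = 1):
  n = 1: D(1) = 1(1 + 1/2) = 3/2; numerator = -3(1) = -3; a_1 = (-3)/(3/2) = -2
  n = 2: D(2) = 2(2 + 1/2) = 5; numerator = -3(-2) = 6; a_2 = (6)/(5) = 6/5
  n = 3: D(3) = 3(3 + 1/2) = 21/2; numerator = -3(6/5) = -18/5; a_3 = (-18/5)/(21/2) = -12/35

r = -3/2; a_0 = 1; a_1 = -2; a_2 = 6/5; a_3 = -12/35


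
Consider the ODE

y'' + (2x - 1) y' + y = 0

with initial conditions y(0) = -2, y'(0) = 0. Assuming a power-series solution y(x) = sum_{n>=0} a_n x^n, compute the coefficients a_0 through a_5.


Ansatz: y(x) = sum_{n>=0} a_n x^n, so y'(x) = sum_{n>=1} n a_n x^(n-1) and y''(x) = sum_{n>=2} n(n-1) a_n x^(n-2).
Substitute into P(x) y'' + Q(x) y' + R(x) y = 0 with P(x) = 1, Q(x) = 2x - 1, R(x) = 1, and match powers of x.
Initial conditions: a_0 = -2, a_1 = 0.
Setting the coefficient of each power of x to zero and solving order by order (substituting the coefficients already found):
  x^0: 2 a_2 - a_1 + a_0 = 0  ->  2 a_2 = a_1 - a_0 = 2  ->  a_2 = 1
  x^1: 6 a_3 - 2 a_2 + 3 a_1 = 0  ->  6 a_3 = 2 a_2 - 3 a_1 = 2  ->  a_3 = 1/3
  x^2: 12 a_4 - 3 a_3 + 5 a_2 = 0  ->  12 a_4 = 3 a_3 - 5 a_2 = -4  ->  a_4 = -1/3
  x^3: 20 a_5 - 4 a_4 + 7 a_3 = 0  ->  20 a_5 = 4 a_4 - 7 a_3 = -11/3  ->  a_5 = -11/60
Truncated series: y(x) = -2 + x^2 + (1/3) x^3 - (1/3) x^4 - (11/60) x^5 + O(x^6).

a_0 = -2; a_1 = 0; a_2 = 1; a_3 = 1/3; a_4 = -1/3; a_5 = -11/60


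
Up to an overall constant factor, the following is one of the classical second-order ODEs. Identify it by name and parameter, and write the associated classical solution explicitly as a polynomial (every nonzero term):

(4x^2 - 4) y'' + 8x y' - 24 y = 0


All three coefficients share the factor -4; dividing through by -4 gives  (1 - x^2) y'' - 2x y' + 6 y = 0.
This matches the Legendre equation (1 - x^2) y'' - 2x y' + n(n+1) y = 0 (note the -2x y' term) with n(n+1) = 6, so n = 2; the polynomial solution is P_2(x).
With y = sum_k a_k x^k, matching x^k gives (k+2)(k+1) a_{k+2} = [k(k+1) - n(n+1)] a_k = (k - 2)(k + 3) a_k. The right side vanishes at k = 2, so the series with the parity of 2 terminates at degree 2.
Standard normalization (P_n(1) = 1): leading coefficient (2n)!/(2^n (n!)^2) = 24/(4*4) = 3/2, so a_2 = 3/2. Work downward with a_k = (k+1)(k+2) a_{k+2} / ((k - 2)(k + 3)):
  a_0 = (1)(2)(3/2) / ((0 - 2)(0 + 3)) = 3/(-6) = -1/2
Hence P_2(x) = 3 x^2/2 - 1/2.

P_2(x); series = 3 x^2/2 - 1/2


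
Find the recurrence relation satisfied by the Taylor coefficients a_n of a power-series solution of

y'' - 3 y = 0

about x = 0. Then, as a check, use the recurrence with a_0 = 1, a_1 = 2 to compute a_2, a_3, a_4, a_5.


Substitute y = sum_n a_n x^n into y'' + (const) y = 0.
y''(x) = sum_{n>=0} (n+2)(n+1) a_{n+2} x^n.
The ODE becomes sum_n [(n+2)(n+1) a_{n+2} - 3 a_n] x^n = 0.
Setting each coefficient to zero gives the recurrence:
  (n+2)(n+1) a_{n+2} - 3 a_n = 0,
  a_{n+2} = 3 / ((n+1)(n+2)) a_n.

Check with a_0 = 1, a_1 = 2 (apply the recurrence for n = 0, 1, 2, 3): a_0 = 1, a_1 = 2, a_2 = 3/2, a_3 = 1, a_4 = 3/8, a_5 = 3/20.

a_{n+2} = 3/((n+1)(n+2)) * a_n; check: a_0 = 1, a_1 = 2, a_2 = 3/2, a_3 = 1, a_4 = 3/8, a_5 = 3/20


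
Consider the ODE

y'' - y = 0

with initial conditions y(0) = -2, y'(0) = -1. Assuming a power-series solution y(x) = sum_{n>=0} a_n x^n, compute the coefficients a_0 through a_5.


Ansatz: y(x) = sum_{n>=0} a_n x^n, so y'(x) = sum_{n>=1} n a_n x^(n-1) and y''(x) = sum_{n>=2} n(n-1) a_n x^(n-2).
Substitute into P(x) y'' + Q(x) y' + R(x) y = 0 with P(x) = 1, Q(x) = 0, R(x) = -1, and match powers of x.
Initial conditions: a_0 = -2, a_1 = -1.
Setting the coefficient of each power of x to zero and solving order by order (substituting the coefficients already found):
  x^0: 2 a_2 - a_0 = 0  ->  2 a_2 = a_0 = -2  ->  a_2 = -1
  x^1: 6 a_3 - a_1 = 0  ->  6 a_3 = a_1 = -1  ->  a_3 = -1/6
  x^2: 12 a_4 - a_2 = 0  ->  12 a_4 = a_2 = -1  ->  a_4 = -1/12
  x^3: 20 a_5 - a_3 = 0  ->  20 a_5 = a_3 = -1/6  ->  a_5 = -1/120
Truncated series: y(x) = -2 - x - x^2 - (1/6) x^3 - (1/12) x^4 - (1/120) x^5 + O(x^6).

a_0 = -2; a_1 = -1; a_2 = -1; a_3 = -1/6; a_4 = -1/12; a_5 = -1/120


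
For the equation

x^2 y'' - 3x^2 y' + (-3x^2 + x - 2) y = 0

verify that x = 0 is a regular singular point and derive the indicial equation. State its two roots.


Divide by x^2 to reach normal form y'' + P_1(x) y' + P_2(x) y = 0 with P_1(x) = -3 and P_2(x) = -3 + 1/x - 2/x^2.
x = 0 is a singular point because the y-coefficient -3 + 1/x - 2/x^2 has a pole at x = 0.
It is a regular singular point because x P_1(x) = p(x) = -3x and x^2 P_2(x) = q(x) = -3x^2 + x - 2 are polynomials, hence analytic at x = 0.
p(0) = 0,  q(0) = -2.
Indicial equation: r(r-1) + p(0) r + q(0) = 0, i.e. r^2 + (p(0) - 1) r + q(0) = 0, i.e. r^2 - 1 r - 2 = 0.
Discriminant: (-1)^2 - 4(-2) = 9, so r = (1 ± 3)/2.
Solving: r_1 = 2, r_2 = -1.

indicial: r^2 - 1 r - 2 = 0; roots r_1 = 2, r_2 = -1


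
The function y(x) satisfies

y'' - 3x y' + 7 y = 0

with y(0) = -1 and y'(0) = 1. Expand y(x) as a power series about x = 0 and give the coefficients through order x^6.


Ansatz: y(x) = sum_{n>=0} a_n x^n, so y'(x) = sum_{n>=1} n a_n x^(n-1) and y''(x) = sum_{n>=2} n(n-1) a_n x^(n-2).
Substitute into P(x) y'' + Q(x) y' + R(x) y = 0 with P(x) = 1, Q(x) = -3x, R(x) = 7, and match powers of x.
Initial conditions: a_0 = -1, a_1 = 1.
Setting the coefficient of each power of x to zero and solving order by order (substituting the coefficients already found):
  x^0: 2 a_2 + 7 a_0 = 0  ->  2 a_2 = -7 a_0 = 7  ->  a_2 = 7/2
  x^1: 6 a_3 + 4 a_1 = 0  ->  6 a_3 = -4 a_1 = -4  ->  a_3 = -2/3
  x^2: 12 a_4 + a_2 = 0  ->  12 a_4 = -a_2 = -7/2  ->  a_4 = -7/24
  x^3: 20 a_5 - 2 a_3 = 0  ->  20 a_5 = 2 a_3 = -4/3  ->  a_5 = -1/15
  x^4: 30 a_6 - 5 a_4 = 0  ->  30 a_6 = 5 a_4 = -35/24  ->  a_6 = -7/144
Truncated series: y(x) = -1 + x + (7/2) x^2 - (2/3) x^3 - (7/24) x^4 - (1/15) x^5 - (7/144) x^6 + O(x^7).

a_0 = -1; a_1 = 1; a_2 = 7/2; a_3 = -2/3; a_4 = -7/24; a_5 = -1/15; a_6 = -7/144


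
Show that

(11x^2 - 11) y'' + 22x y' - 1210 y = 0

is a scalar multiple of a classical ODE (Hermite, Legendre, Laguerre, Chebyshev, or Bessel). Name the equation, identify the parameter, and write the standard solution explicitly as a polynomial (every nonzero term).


All three coefficients share the factor -11; dividing through by -11 gives  (1 - x^2) y'' - 2x y' + 110 y = 0.
This matches the Legendre equation (1 - x^2) y'' - 2x y' + n(n+1) y = 0 (note the -2x y' term) with n(n+1) = 110, so n = 10; the polynomial solution is P_10(x).
With y = sum_k a_k x^k, matching x^k gives (k+2)(k+1) a_{k+2} = [k(k+1) - n(n+1)] a_k = (k - 10)(k + 11) a_k. The right side vanishes at k = 10, so the series with the parity of 10 terminates at degree 10.
Standard normalization (P_n(1) = 1): leading coefficient (2n)!/(2^n (n!)^2) = 2432902008176640000/(1024*13168189440000) = 46189/256, so a_10 = 46189/256. Work downward with a_k = (k+1)(k+2) a_{k+2} / ((k - 10)(k + 11)):
  a_8 = (9)(10)(46189/256) / ((8 - 10)(8 + 11)) = (2078505/128)/(-38) = -109395/256
  a_6 = (7)(8)(-109395/256) / ((6 - 10)(6 + 11)) = (-765765/32)/(-68) = 45045/128
  a_4 = (5)(6)(45045/128) / ((4 - 10)(4 + 11)) = (675675/64)/(-90) = -15015/128
  a_2 = (3)(4)(-15015/128) / ((2 - 10)(2 + 11)) = (-45045/32)/(-104) = 3465/256
  a_0 = (1)(2)(3465/256) / ((0 - 10)(0 + 11)) = (3465/128)/(-110) = -63/256
Hence P_10(x) = 46189 x^10/256 - 109395 x^8/256 + 45045 x^6/128 - 15015 x^4/128 + 3465 x^2/256 - 63/256.

P_10(x); series = 46189 x^10/256 - 109395 x^8/256 + 45045 x^6/128 - 15015 x^4/128 + 3465 x^2/256 - 63/256


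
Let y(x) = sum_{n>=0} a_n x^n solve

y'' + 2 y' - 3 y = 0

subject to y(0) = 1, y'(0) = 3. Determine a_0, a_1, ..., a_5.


Ansatz: y(x) = sum_{n>=0} a_n x^n, so y'(x) = sum_{n>=1} n a_n x^(n-1) and y''(x) = sum_{n>=2} n(n-1) a_n x^(n-2).
Substitute into P(x) y'' + Q(x) y' + R(x) y = 0 with P(x) = 1, Q(x) = 2, R(x) = -3, and match powers of x.
Initial conditions: a_0 = 1, a_1 = 3.
Setting the coefficient of each power of x to zero and solving order by order (substituting the coefficients already found):
  x^0: 2 a_2 + 2 a_1 - 3 a_0 = 0  ->  2 a_2 = -2 a_1 + 3 a_0 = -3  ->  a_2 = -3/2
  x^1: 6 a_3 + 4 a_2 - 3 a_1 = 0  ->  6 a_3 = -4 a_2 + 3 a_1 = 15  ->  a_3 = 5/2
  x^2: 12 a_4 + 6 a_3 - 3 a_2 = 0  ->  12 a_4 = -6 a_3 + 3 a_2 = -39/2  ->  a_4 = -13/8
  x^3: 20 a_5 + 8 a_4 - 3 a_3 = 0  ->  20 a_5 = -8 a_4 + 3 a_3 = 41/2  ->  a_5 = 41/40
Truncated series: y(x) = 1 + 3 x - (3/2) x^2 + (5/2) x^3 - (13/8) x^4 + (41/40) x^5 + O(x^6).

a_0 = 1; a_1 = 3; a_2 = -3/2; a_3 = 5/2; a_4 = -13/8; a_5 = 41/40


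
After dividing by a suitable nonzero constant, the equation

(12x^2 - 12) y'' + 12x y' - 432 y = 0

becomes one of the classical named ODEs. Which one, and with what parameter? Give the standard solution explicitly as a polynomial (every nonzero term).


All three coefficients share the factor -12; dividing through by -12 gives  (1 - x^2) y'' - x y' + 36 y = 0.
This matches the Chebyshev equation (1 - x^2) y'' - x y' + n^2 y = 0 (note the -x y' term, not -2x y') with n^2 = 36, so n = 6; the polynomial solution is T_6(x).
With y = sum_k a_k x^k, matching x^k gives (k+2)(k+1) a_{k+2} = (k^2 - n^2) a_k = (k - 6)(k + 6) a_k. The right side vanishes at k = 6, so the series with the parity of 6 terminates at degree 6.
Standard normalization: leading coefficient of T_n is 2^(n-1), so a_6 = 2^5 = 32. Work downward with a_k = (k+1)(k+2) a_{k+2} / ((k - 6)(k + 6)):
  a_4 = (5)(6)(32) / ((4 - 6)(4 + 6)) = 960/(-20) = -48
  a_2 = (3)(4)(-48) / ((2 - 6)(2 + 6)) = -576/(-32) = 18
  a_0 = (1)(2)(18) / ((0 - 6)(0 + 6)) = 36/(-36) = -1
Hence T_6(x) = 32 x^6 - 48 x^4 + 18 x^2 - 1.

T_6(x); series = 32 x^6 - 48 x^4 + 18 x^2 - 1


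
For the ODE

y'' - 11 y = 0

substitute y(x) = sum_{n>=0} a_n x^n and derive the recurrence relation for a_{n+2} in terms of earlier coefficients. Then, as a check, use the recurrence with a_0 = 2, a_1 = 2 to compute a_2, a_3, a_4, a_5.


Substitute y = sum_n a_n x^n into y'' + (const) y = 0.
y''(x) = sum_{n>=0} (n+2)(n+1) a_{n+2} x^n.
The ODE becomes sum_n [(n+2)(n+1) a_{n+2} - 11 a_n] x^n = 0.
Setting each coefficient to zero gives the recurrence:
  (n+2)(n+1) a_{n+2} - 11 a_n = 0,
  a_{n+2} = 11 / ((n+1)(n+2)) a_n.

Check with a_0 = 2, a_1 = 2 (apply the recurrence for n = 0, 1, 2, 3): a_0 = 2, a_1 = 2, a_2 = 11, a_3 = 11/3, a_4 = 121/12, a_5 = 121/60.

a_{n+2} = 11/((n+1)(n+2)) * a_n; check: a_0 = 2, a_1 = 2, a_2 = 11, a_3 = 11/3, a_4 = 121/12, a_5 = 121/60


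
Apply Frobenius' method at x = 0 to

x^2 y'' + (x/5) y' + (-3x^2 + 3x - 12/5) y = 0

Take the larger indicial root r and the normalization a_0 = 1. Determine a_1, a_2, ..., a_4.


Write in Frobenius form y'' + (p(x)/x) y' + (q(x)/x^2) y = 0:
  p(x) = 1/5,  q(x) = -3x^2 + 3x - 12/5.
Indicial equation: r(r-1) + (1/5) r + (-12/5) = 0 -> roots r_1 = 2, r_2 = -6/5.
Take r = r_1 = 2. Let y(x) = x^r sum_{n>=0} a_n x^n with a_0 = 1.
Substitute y = x^r sum a_n x^n and match x^{r+n}. The recurrence is
  D(n) a_n + 3 a_{n-1} - 3 a_{n-2} = 0,  where D(n) = (r+n)(r+n-1) + (1/5)(r+n) + (-12/5).
  a_n = [-3 a_{n-1} + 3 a_{n-2}] / D(n).
Since the indicial polynomial factors as (r - r_1)(r - r_2), D(n) = (r_1 + n - r_1)(r_1 + n - r_2) = n(n + 16/5).
Evaluating step by step (a_0 = 1):
  n = 1: D(1) = 1(1 + 16/5) = 21/5; numerator = -3(1) = -3; a_1 = (-3)/(21/5) = -5/7
  n = 2: D(2) = 2(2 + 16/5) = 52/5; numerator = -3(-5/7) + 3(1) = 36/7; a_2 = (36/7)/(52/5) = 45/91
  n = 3: D(3) = 3(3 + 16/5) = 93/5; numerator = -3(45/91) + 3(-5/7) = -330/91; a_3 = (-330/91)/(93/5) = -550/2821
  n = 4: D(4) = 4(4 + 16/5) = 144/5; numerator = -3(-550/2821) + 3(45/91) = 5835/2821; a_4 = (5835/2821)/(144/5) = 9725/135408

r = 2; a_0 = 1; a_1 = -5/7; a_2 = 45/91; a_3 = -550/2821; a_4 = 9725/135408


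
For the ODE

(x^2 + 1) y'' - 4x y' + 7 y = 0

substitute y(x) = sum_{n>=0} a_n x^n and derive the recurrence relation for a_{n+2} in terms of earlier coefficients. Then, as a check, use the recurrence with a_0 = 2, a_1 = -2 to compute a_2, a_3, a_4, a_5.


Substitute y = sum_n a_n x^n.
(1 + 1 x^2) y'' contributes (n+2)(n+1) a_{n+2} + n(n-1) a_n at x^n.
-4 x y'(x) contributes -4 n a_n at x^n.
7 y(x) contributes 7 a_n at x^n.
Matching x^n: (n+2)(n+1) a_{n+2} + (n(n-1) - 4 n + 7) a_n = 0.
Thus a_{n+2} = (-n(n-1) + 4 n - 7) / ((n+1)(n+2)) * a_n.

Check with a_0 = 2, a_1 = -2 (apply the recurrence for n = 0, 1, 2, 3): a_0 = 2, a_1 = -2, a_2 = -7, a_3 = 1, a_4 = 7/12, a_5 = -1/20.

a_(n+2) = (-n(n-1) + 4 n - 7) / ((n+1)(n+2)) * a_n; check: a_0 = 2, a_1 = -2, a_2 = -7, a_3 = 1, a_4 = 7/12, a_5 = -1/20


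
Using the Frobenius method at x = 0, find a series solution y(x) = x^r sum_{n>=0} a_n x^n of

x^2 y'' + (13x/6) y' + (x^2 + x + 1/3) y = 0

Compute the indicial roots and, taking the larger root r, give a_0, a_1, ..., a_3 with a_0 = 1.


Write in Frobenius form y'' + (p(x)/x) y' + (q(x)/x^2) y = 0:
  p(x) = 13/6,  q(x) = x^2 + x + 1/3.
Indicial equation: r(r-1) + (13/6) r + (1/3) = 0 -> roots r_1 = -1/2, r_2 = -2/3.
Take r = r_1 = -1/2. Let y(x) = x^r sum_{n>=0} a_n x^n with a_0 = 1.
Substitute y = x^r sum a_n x^n and match x^{r+n}. The recurrence is
  D(n) a_n + 1 a_{n-1} + 1 a_{n-2} = 0,  where D(n) = (r+n)(r+n-1) + (13/6)(r+n) + (1/3).
  a_n = [-1 a_{n-1} - 1 a_{n-2}] / D(n).
Since the indicial polynomial factors as (r - r_1)(r - r_2), D(n) = (r_1 + n - r_1)(r_1 + n - r_2) = n(n + 1/6).
Evaluating step by step (a_0 = 1):
  n = 1: D(1) = 1(1 + 1/6) = 7/6; numerator = -1(1) = -1; a_1 = (-1)/(7/6) = -6/7
  n = 2: D(2) = 2(2 + 1/6) = 13/3; numerator = -1(-6/7) - 1(1) = -1/7; a_2 = (-1/7)/(13/3) = -3/91
  n = 3: D(3) = 3(3 + 1/6) = 19/2; numerator = -1(-3/91) - 1(-6/7) = 81/91; a_3 = (81/91)/(19/2) = 162/1729

r = -1/2; a_0 = 1; a_1 = -6/7; a_2 = -3/91; a_3 = 162/1729


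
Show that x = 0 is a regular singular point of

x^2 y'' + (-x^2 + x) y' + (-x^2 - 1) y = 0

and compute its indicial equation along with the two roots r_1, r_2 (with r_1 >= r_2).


Divide by x^2 to reach normal form y'' + P_1(x) y' + P_2(x) y = 0 with P_1(x) = -1 + 1/x and P_2(x) = -1 - 1/x^2.
x = 0 is a singular point because the y'-coefficient -1 + 1/x has a pole at x = 0 and the y-coefficient -1 - 1/x^2 has a pole at x = 0.
It is a regular singular point because x P_1(x) = p(x) = 1 - x and x^2 P_2(x) = q(x) = -x^2 - 1 are polynomials, hence analytic at x = 0.
p(0) = 1,  q(0) = -1.
Indicial equation: r(r-1) + p(0) r + q(0) = 0, i.e. r^2 + (p(0) - 1) r + q(0) = 0, i.e. r^2 - 1 = 0.
Discriminant: (0)^2 - 4(-1) = 4, so r = (0 ± 2)/2.
Solving: r_1 = 1, r_2 = -1.

indicial: r^2 - 1 = 0; roots r_1 = 1, r_2 = -1


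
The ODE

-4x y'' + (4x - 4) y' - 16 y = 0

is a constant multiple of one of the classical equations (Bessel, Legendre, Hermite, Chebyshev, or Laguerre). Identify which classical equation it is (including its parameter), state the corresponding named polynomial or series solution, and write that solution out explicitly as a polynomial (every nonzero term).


All three coefficients share the factor -4; dividing through by -4 gives  x y'' + (1 - x) y' + 4 y = 0.
This matches the Laguerre equation x y'' + (1 - x) y' + n y = 0 with n = 4; the polynomial solution is L_4(x).
With y = sum_k a_k x^k, matching x^k gives (k+1)k a_{k+1} + (k+1) a_{k+1} - k a_k + n a_k = 0, i.e. (k+1)^2 a_{k+1} = (k - n) a_k = (k - 4) a_k. The right side vanishes at k = 4, so the series terminates at degree 4.
Standard normalization L_n(0) = 1 gives a_0 = 1. Work upward with a_{k+1} = (k - 4) a_k / (k+1)^2:
  a_1 = (0 - 4)(1) / 1^2 = -4/1 = -4
  a_2 = (1 - 4)(-4) / 2^2 = 12/4 = 3
  a_3 = (2 - 4)(3) / 3^2 = -6/9 = -2/3
  a_4 = (3 - 4)(-2/3) / 4^2 = (2/3)/16 = 1/24
Hence L_4(x) = x^4/24 - 2 x^3/3 + 3 x^2 - 4 x + 1.

L_4(x); series = x^4/24 - 2 x^3/3 + 3 x^2 - 4 x + 1


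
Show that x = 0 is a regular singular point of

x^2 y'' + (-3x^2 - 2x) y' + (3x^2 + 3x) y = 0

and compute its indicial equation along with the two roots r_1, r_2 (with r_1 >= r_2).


Divide by x^2 to reach normal form y'' + P_1(x) y' + P_2(x) y = 0 with P_1(x) = -3 - 2/x and P_2(x) = 3 + 3/x.
x = 0 is a singular point because the y'-coefficient -3 - 2/x has a pole at x = 0 and the y-coefficient 3 + 3/x has a pole at x = 0.
It is a regular singular point because x P_1(x) = p(x) = -3x - 2 and x^2 P_2(x) = q(x) = 3x^2 + 3x are polynomials, hence analytic at x = 0.
p(0) = -2,  q(0) = 0.
Indicial equation: r(r-1) + p(0) r + q(0) = 0, i.e. r^2 + (p(0) - 1) r + q(0) = 0, i.e. r^2 - 3 r = 0.
Discriminant: (-3)^2 - 4(0) = 9, so r = (3 ± 3)/2.
Solving: r_1 = 3, r_2 = 0.

indicial: r^2 - 3 r = 0; roots r_1 = 3, r_2 = 0


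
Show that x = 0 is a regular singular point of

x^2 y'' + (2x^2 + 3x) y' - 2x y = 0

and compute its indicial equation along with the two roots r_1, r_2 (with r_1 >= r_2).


Divide by x^2 to reach normal form y'' + P_1(x) y' + P_2(x) y = 0 with P_1(x) = 2 + 3/x and P_2(x) = -2/x.
x = 0 is a singular point because the y'-coefficient 2 + 3/x has a pole at x = 0 and the y-coefficient -2/x has a pole at x = 0.
It is a regular singular point because x P_1(x) = p(x) = 2x + 3 and x^2 P_2(x) = q(x) = -2x are polynomials, hence analytic at x = 0.
p(0) = 3,  q(0) = 0.
Indicial equation: r(r-1) + p(0) r + q(0) = 0, i.e. r^2 + (p(0) - 1) r + q(0) = 0, i.e. r^2 + 2 r = 0.
Discriminant: (2)^2 - 4(0) = 4, so r = (-2 ± 2)/2.
Solving: r_1 = 0, r_2 = -2.

indicial: r^2 + 2 r = 0; roots r_1 = 0, r_2 = -2


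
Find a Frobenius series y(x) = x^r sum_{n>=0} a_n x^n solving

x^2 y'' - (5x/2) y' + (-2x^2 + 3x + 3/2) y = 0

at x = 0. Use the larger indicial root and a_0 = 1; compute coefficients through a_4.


Write in Frobenius form y'' + (p(x)/x) y' + (q(x)/x^2) y = 0:
  p(x) = -5/2,  q(x) = -2x^2 + 3x + 3/2.
Indicial equation: r(r-1) + (-5/2) r + (3/2) = 0 -> roots r_1 = 3, r_2 = 1/2.
Take r = r_1 = 3. Let y(x) = x^r sum_{n>=0} a_n x^n with a_0 = 1.
Substitute y = x^r sum a_n x^n and match x^{r+n}. The recurrence is
  D(n) a_n + 3 a_{n-1} - 2 a_{n-2} = 0,  where D(n) = (r+n)(r+n-1) + (-5/2)(r+n) + (3/2).
  a_n = [-3 a_{n-1} + 2 a_{n-2}] / D(n).
Since the indicial polynomial factors as (r - r_1)(r - r_2), D(n) = (r_1 + n - r_1)(r_1 + n - r_2) = n(n + 5/2).
Evaluating step by step (a_0 = 1):
  n = 1: D(1) = 1(1 + 5/2) = 7/2; numerator = -3(1) = -3; a_1 = (-3)/(7/2) = -6/7
  n = 2: D(2) = 2(2 + 5/2) = 9; numerator = -3(-6/7) + 2(1) = 32/7; a_2 = (32/7)/(9) = 32/63
  n = 3: D(3) = 3(3 + 5/2) = 33/2; numerator = -3(32/63) + 2(-6/7) = -68/21; a_3 = (-68/21)/(33/2) = -136/693
  n = 4: D(4) = 4(4 + 5/2) = 26; numerator = -3(-136/693) + 2(32/63) = 1112/693; a_4 = (1112/693)/(26) = 556/9009

r = 3; a_0 = 1; a_1 = -6/7; a_2 = 32/63; a_3 = -136/693; a_4 = 556/9009


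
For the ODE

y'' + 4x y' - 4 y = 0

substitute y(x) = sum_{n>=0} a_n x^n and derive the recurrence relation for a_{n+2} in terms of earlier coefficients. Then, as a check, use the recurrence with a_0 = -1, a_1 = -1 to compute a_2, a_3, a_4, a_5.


Substitute y = sum_n a_n x^n.
y''(x) has coefficient (n+2)(n+1) a_{n+2} at x^n;
4 x y'(x) has coefficient 4 n a_n at x^n (shift);
-4 y(x) has coefficient -4 a_n at x^n.
Matching x^n: (n+2)(n+1) a_{n+2} + (4n - 4) a_n = 0.
Thus a_{n+2} = (-4n + 4) / ((n+1)(n+2)) * a_n.

Check with a_0 = -1, a_1 = -1 (apply the recurrence for n = 0, 1, 2, 3): a_0 = -1, a_1 = -1, a_2 = -2, a_3 = 0, a_4 = 2/3, a_5 = 0.

a_(n+2) = (-4n + 4) / ((n+1)(n+2)) * a_n; check: a_0 = -1, a_1 = -1, a_2 = -2, a_3 = 0, a_4 = 2/3, a_5 = 0


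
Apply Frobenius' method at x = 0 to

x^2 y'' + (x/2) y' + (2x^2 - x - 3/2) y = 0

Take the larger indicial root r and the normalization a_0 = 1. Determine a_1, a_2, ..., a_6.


Write in Frobenius form y'' + (p(x)/x) y' + (q(x)/x^2) y = 0:
  p(x) = 1/2,  q(x) = 2x^2 - x - 3/2.
Indicial equation: r(r-1) + (1/2) r + (-3/2) = 0 -> roots r_1 = 3/2, r_2 = -1.
Take r = r_1 = 3/2. Let y(x) = x^r sum_{n>=0} a_n x^n with a_0 = 1.
Substitute y = x^r sum a_n x^n and match x^{r+n}. The recurrence is
  D(n) a_n - 1 a_{n-1} + 2 a_{n-2} = 0,  where D(n) = (r+n)(r+n-1) + (1/2)(r+n) + (-3/2).
  a_n = [1 a_{n-1} - 2 a_{n-2}] / D(n).
Since the indicial polynomial factors as (r - r_1)(r - r_2), D(n) = (r_1 + n - r_1)(r_1 + n - r_2) = n(n + 5/2).
Evaluating step by step (a_0 = 1):
  n = 1: D(1) = 1(1 + 5/2) = 7/2; numerator = 1(1) = 1; a_1 = (1)/(7/2) = 2/7
  n = 2: D(2) = 2(2 + 5/2) = 9; numerator = 1(2/7) - 2(1) = -12/7; a_2 = (-12/7)/(9) = -4/21
  n = 3: D(3) = 3(3 + 5/2) = 33/2; numerator = 1(-4/21) - 2(2/7) = -16/21; a_3 = (-16/21)/(33/2) = -32/693
  n = 4: D(4) = 4(4 + 5/2) = 26; numerator = 1(-32/693) - 2(-4/21) = 232/693; a_4 = (232/693)/(26) = 116/9009
  n = 5: D(5) = 5(5 + 5/2) = 75/2; numerator = 1(116/9009) - 2(-32/693) = 316/3003; a_5 = (316/3003)/(75/2) = 632/225225
  n = 6: D(6) = 6(6 + 5/2) = 51; numerator = 1(632/225225) - 2(116/9009) = -5168/225225; a_6 = (-5168/225225)/(51) = -304/675675

r = 3/2; a_0 = 1; a_1 = 2/7; a_2 = -4/21; a_3 = -32/693; a_4 = 116/9009; a_5 = 632/225225; a_6 = -304/675675


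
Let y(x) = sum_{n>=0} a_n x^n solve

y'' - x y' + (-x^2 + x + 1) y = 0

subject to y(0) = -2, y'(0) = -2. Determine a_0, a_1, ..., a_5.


Ansatz: y(x) = sum_{n>=0} a_n x^n, so y'(x) = sum_{n>=1} n a_n x^(n-1) and y''(x) = sum_{n>=2} n(n-1) a_n x^(n-2).
Substitute into P(x) y'' + Q(x) y' + R(x) y = 0 with P(x) = 1, Q(x) = -x, R(x) = -x^2 + x + 1, and match powers of x.
Initial conditions: a_0 = -2, a_1 = -2.
Setting the coefficient of each power of x to zero and solving order by order (substituting the coefficients already found):
  x^0: 2 a_2 + a_0 = 0  ->  2 a_2 = -a_0 = 2  ->  a_2 = 1
  x^1: 6 a_3 + a_0 = 0  ->  6 a_3 = -a_0 = 2  ->  a_3 = 1/3
  x^2: 12 a_4 - a_2 + a_1 - a_0 = 0  ->  12 a_4 = a_2 - a_1 + a_0 = 1  ->  a_4 = 1/12
  x^3: 20 a_5 - 2 a_3 + a_2 - a_1 = 0  ->  20 a_5 = 2 a_3 - a_2 + a_1 = -7/3  ->  a_5 = -7/60
Truncated series: y(x) = -2 - 2 x + x^2 + (1/3) x^3 + (1/12) x^4 - (7/60) x^5 + O(x^6).

a_0 = -2; a_1 = -2; a_2 = 1; a_3 = 1/3; a_4 = 1/12; a_5 = -7/60


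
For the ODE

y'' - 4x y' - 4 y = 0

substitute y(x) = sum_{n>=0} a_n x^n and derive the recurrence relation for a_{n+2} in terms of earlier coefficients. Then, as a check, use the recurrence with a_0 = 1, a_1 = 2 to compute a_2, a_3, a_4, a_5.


Substitute y = sum_n a_n x^n.
y''(x) has coefficient (n+2)(n+1) a_{n+2} at x^n;
-4 x y'(x) has coefficient -4 n a_n at x^n (shift);
-4 y(x) has coefficient -4 a_n at x^n.
Matching x^n: (n+2)(n+1) a_{n+2} + (-4n - 4) a_n = 0.
Thus a_{n+2} = (4n + 4) / ((n+1)(n+2)) * a_n.

Check with a_0 = 1, a_1 = 2 (apply the recurrence for n = 0, 1, 2, 3): a_0 = 1, a_1 = 2, a_2 = 2, a_3 = 8/3, a_4 = 2, a_5 = 32/15.

a_(n+2) = (4n + 4) / ((n+1)(n+2)) * a_n; check: a_0 = 1, a_1 = 2, a_2 = 2, a_3 = 8/3, a_4 = 2, a_5 = 32/15


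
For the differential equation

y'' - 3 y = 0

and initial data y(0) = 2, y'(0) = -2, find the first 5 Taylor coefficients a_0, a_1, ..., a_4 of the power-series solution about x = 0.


Ansatz: y(x) = sum_{n>=0} a_n x^n, so y'(x) = sum_{n>=1} n a_n x^(n-1) and y''(x) = sum_{n>=2} n(n-1) a_n x^(n-2).
Substitute into P(x) y'' + Q(x) y' + R(x) y = 0 with P(x) = 1, Q(x) = 0, R(x) = -3, and match powers of x.
Initial conditions: a_0 = 2, a_1 = -2.
Setting the coefficient of each power of x to zero and solving order by order (substituting the coefficients already found):
  x^0: 2 a_2 - 3 a_0 = 0  ->  2 a_2 = 3 a_0 = 6  ->  a_2 = 3
  x^1: 6 a_3 - 3 a_1 = 0  ->  6 a_3 = 3 a_1 = -6  ->  a_3 = -1
  x^2: 12 a_4 - 3 a_2 = 0  ->  12 a_4 = 3 a_2 = 9  ->  a_4 = 3/4
Truncated series: y(x) = 2 - 2 x + 3 x^2 - x^3 + (3/4) x^4 + O(x^5).

a_0 = 2; a_1 = -2; a_2 = 3; a_3 = -1; a_4 = 3/4


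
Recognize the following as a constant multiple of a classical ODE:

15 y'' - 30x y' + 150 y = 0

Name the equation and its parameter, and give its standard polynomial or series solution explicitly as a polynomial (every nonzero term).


All three coefficients share the factor 15; dividing through by 15 gives  y'' - 2x y' + 10 y = 0.
This matches the Hermite equation y'' - 2x y' + 2n y = 0 with 2n = 10, so n = 5; the polynomial solution is H_5(x).
With y = sum_k a_k x^k, matching x^k gives (k+2)(k+1) a_{k+2} = 2(k - n) a_k = 2(k - 5) a_k. The right side vanishes at k = 5, so the series with the parity of 5 terminates at degree 5.
Standard normalization: leading coefficient of H_n is 2^n, so a_5 = 2^5 = 32. Work downward with a_k = (k+1)(k+2) a_{k+2} / (2(k - n)):
  a_3 = (4)(5)(32) / (2(3 - 5)) = 640/(-4) = -160
  a_1 = (2)(3)(-160) / (2(1 - 5)) = -960/(-8) = 120
Hence H_5(x) = 32 x^5 - 160 x^3 + 120 x.

H_5(x); series = 32 x^5 - 160 x^3 + 120 x


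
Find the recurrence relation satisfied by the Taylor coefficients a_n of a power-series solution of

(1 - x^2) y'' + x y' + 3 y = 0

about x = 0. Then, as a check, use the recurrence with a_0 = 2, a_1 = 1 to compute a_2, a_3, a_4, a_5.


Substitute y = sum_n a_n x^n.
(1 - 1 x^2) y'' contributes (n+2)(n+1) a_{n+2} - n(n-1) a_n at x^n.
x y'(x) contributes n a_n at x^n.
3 y(x) contributes 3 a_n at x^n.
Matching x^n: (n+2)(n+1) a_{n+2} + (-n(n-1) + n + 3) a_n = 0.
Thus a_{n+2} = (n(n-1) - n - 3) / ((n+1)(n+2)) * a_n.

Check with a_0 = 2, a_1 = 1 (apply the recurrence for n = 0, 1, 2, 3): a_0 = 2, a_1 = 1, a_2 = -3, a_3 = -2/3, a_4 = 3/4, a_5 = 0.

a_(n+2) = (n(n-1) - n - 3) / ((n+1)(n+2)) * a_n; check: a_0 = 2, a_1 = 1, a_2 = -3, a_3 = -2/3, a_4 = 3/4, a_5 = 0


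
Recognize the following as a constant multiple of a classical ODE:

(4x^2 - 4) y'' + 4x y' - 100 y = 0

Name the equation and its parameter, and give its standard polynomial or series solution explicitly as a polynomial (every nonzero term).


All three coefficients share the factor -4; dividing through by -4 gives  (1 - x^2) y'' - x y' + 25 y = 0.
This matches the Chebyshev equation (1 - x^2) y'' - x y' + n^2 y = 0 (note the -x y' term, not -2x y') with n^2 = 25, so n = 5; the polynomial solution is T_5(x).
With y = sum_k a_k x^k, matching x^k gives (k+2)(k+1) a_{k+2} = (k^2 - n^2) a_k = (k - 5)(k + 5) a_k. The right side vanishes at k = 5, so the series with the parity of 5 terminates at degree 5.
Standard normalization: leading coefficient of T_n is 2^(n-1), so a_5 = 2^4 = 16. Work downward with a_k = (k+1)(k+2) a_{k+2} / ((k - 5)(k + 5)):
  a_3 = (4)(5)(16) / ((3 - 5)(3 + 5)) = 320/(-16) = -20
  a_1 = (2)(3)(-20) / ((1 - 5)(1 + 5)) = -120/(-24) = 5
Hence T_5(x) = 16 x^5 - 20 x^3 + 5 x.

T_5(x); series = 16 x^5 - 20 x^3 + 5 x


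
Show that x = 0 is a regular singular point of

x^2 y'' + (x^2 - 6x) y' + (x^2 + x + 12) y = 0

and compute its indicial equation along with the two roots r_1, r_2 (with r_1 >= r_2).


Divide by x^2 to reach normal form y'' + P_1(x) y' + P_2(x) y = 0 with P_1(x) = 1 - 6/x and P_2(x) = 1 + 1/x + 12/x^2.
x = 0 is a singular point because the y'-coefficient 1 - 6/x has a pole at x = 0 and the y-coefficient 1 + 1/x + 12/x^2 has a pole at x = 0.
It is a regular singular point because x P_1(x) = p(x) = x - 6 and x^2 P_2(x) = q(x) = x^2 + x + 12 are polynomials, hence analytic at x = 0.
p(0) = -6,  q(0) = 12.
Indicial equation: r(r-1) + p(0) r + q(0) = 0, i.e. r^2 + (p(0) - 1) r + q(0) = 0, i.e. r^2 - 7 r + 12 = 0.
Discriminant: (-7)^2 - 4(12) = 1, so r = (7 ± 1)/2.
Solving: r_1 = 4, r_2 = 3.

indicial: r^2 - 7 r + 12 = 0; roots r_1 = 4, r_2 = 3


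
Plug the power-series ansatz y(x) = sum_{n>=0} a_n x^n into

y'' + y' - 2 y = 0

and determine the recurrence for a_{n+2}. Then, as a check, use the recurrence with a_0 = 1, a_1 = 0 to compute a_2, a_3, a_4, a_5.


Substitute y = sum_n a_n x^n.
y''(x) has coefficient (n+2)(n+1) a_{n+2} at x^n;
y'(x) has coefficient (n+1) a_{n+1} at x^n;
-2 y(x) has coefficient -2 a_n at x^n.
Matching x^n: (n+2)(n+1) a_{n+2} + (n+1) a_{n+1} - 2 a_n = 0.
Thus a_{n+2} = [-(n+1) a_{n+1} + 2 a_n] / ((n+1)(n+2)).

Check with a_0 = 1, a_1 = 0 (apply the recurrence for n = 0, 1, 2, 3): a_0 = 1, a_1 = 0, a_2 = 1, a_3 = -1/3, a_4 = 1/4, a_5 = -1/12.

a_(n+2) = [-(n+1) a_(n+1) + 2 a_n] / ((n+1)(n+2)); check: a_0 = 1, a_1 = 0, a_2 = 1, a_3 = -1/3, a_4 = 1/4, a_5 = -1/12


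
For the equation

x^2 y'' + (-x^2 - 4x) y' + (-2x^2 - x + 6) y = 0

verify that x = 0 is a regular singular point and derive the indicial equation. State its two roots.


Divide by x^2 to reach normal form y'' + P_1(x) y' + P_2(x) y = 0 with P_1(x) = -1 - 4/x and P_2(x) = -2 - 1/x + 6/x^2.
x = 0 is a singular point because the y'-coefficient -1 - 4/x has a pole at x = 0 and the y-coefficient -2 - 1/x + 6/x^2 has a pole at x = 0.
It is a regular singular point because x P_1(x) = p(x) = -x - 4 and x^2 P_2(x) = q(x) = -2x^2 - x + 6 are polynomials, hence analytic at x = 0.
p(0) = -4,  q(0) = 6.
Indicial equation: r(r-1) + p(0) r + q(0) = 0, i.e. r^2 + (p(0) - 1) r + q(0) = 0, i.e. r^2 - 5 r + 6 = 0.
Discriminant: (-5)^2 - 4(6) = 1, so r = (5 ± 1)/2.
Solving: r_1 = 3, r_2 = 2.

indicial: r^2 - 5 r + 6 = 0; roots r_1 = 3, r_2 = 2


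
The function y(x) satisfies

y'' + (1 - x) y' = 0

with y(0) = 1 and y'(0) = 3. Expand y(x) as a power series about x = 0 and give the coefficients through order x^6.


Ansatz: y(x) = sum_{n>=0} a_n x^n, so y'(x) = sum_{n>=1} n a_n x^(n-1) and y''(x) = sum_{n>=2} n(n-1) a_n x^(n-2).
Substitute into P(x) y'' + Q(x) y' + R(x) y = 0 with P(x) = 1, Q(x) = 1 - x, R(x) = 0, and match powers of x.
Initial conditions: a_0 = 1, a_1 = 3.
Setting the coefficient of each power of x to zero and solving order by order (substituting the coefficients already found):
  x^0: 2 a_2 + a_1 = 0  ->  2 a_2 = -a_1 = -3  ->  a_2 = -3/2
  x^1: 6 a_3 + 2 a_2 - a_1 = 0  ->  6 a_3 = -2 a_2 + a_1 = 6  ->  a_3 = 1
  x^2: 12 a_4 + 3 a_3 - 2 a_2 = 0  ->  12 a_4 = -3 a_3 + 2 a_2 = -6  ->  a_4 = -1/2
  x^3: 20 a_5 + 4 a_4 - 3 a_3 = 0  ->  20 a_5 = -4 a_4 + 3 a_3 = 5  ->  a_5 = 1/4
  x^4: 30 a_6 + 5 a_5 - 4 a_4 = 0  ->  30 a_6 = -5 a_5 + 4 a_4 = -13/4  ->  a_6 = -13/120
Truncated series: y(x) = 1 + 3 x - (3/2) x^2 + x^3 - (1/2) x^4 + (1/4) x^5 - (13/120) x^6 + O(x^7).

a_0 = 1; a_1 = 3; a_2 = -3/2; a_3 = 1; a_4 = -1/2; a_5 = 1/4; a_6 = -13/120


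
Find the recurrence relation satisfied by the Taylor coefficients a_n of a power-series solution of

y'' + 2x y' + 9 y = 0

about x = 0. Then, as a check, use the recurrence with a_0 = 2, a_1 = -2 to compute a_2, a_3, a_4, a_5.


Substitute y = sum_n a_n x^n.
y''(x) has coefficient (n+2)(n+1) a_{n+2} at x^n;
2 x y'(x) has coefficient 2 n a_n at x^n (shift);
9 y(x) has coefficient 9 a_n at x^n.
Matching x^n: (n+2)(n+1) a_{n+2} + (2n + 9) a_n = 0.
Thus a_{n+2} = (-2n - 9) / ((n+1)(n+2)) * a_n.

Check with a_0 = 2, a_1 = -2 (apply the recurrence for n = 0, 1, 2, 3): a_0 = 2, a_1 = -2, a_2 = -9, a_3 = 11/3, a_4 = 39/4, a_5 = -11/4.

a_(n+2) = (-2n - 9) / ((n+1)(n+2)) * a_n; check: a_0 = 2, a_1 = -2, a_2 = -9, a_3 = 11/3, a_4 = 39/4, a_5 = -11/4


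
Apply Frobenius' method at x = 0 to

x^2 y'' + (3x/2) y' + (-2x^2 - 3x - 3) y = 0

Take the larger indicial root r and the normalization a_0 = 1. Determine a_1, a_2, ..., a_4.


Write in Frobenius form y'' + (p(x)/x) y' + (q(x)/x^2) y = 0:
  p(x) = 3/2,  q(x) = -2x^2 - 3x - 3.
Indicial equation: r(r-1) + (3/2) r + (-3) = 0 -> roots r_1 = 3/2, r_2 = -2.
Take r = r_1 = 3/2. Let y(x) = x^r sum_{n>=0} a_n x^n with a_0 = 1.
Substitute y = x^r sum a_n x^n and match x^{r+n}. The recurrence is
  D(n) a_n - 3 a_{n-1} - 2 a_{n-2} = 0,  where D(n) = (r+n)(r+n-1) + (3/2)(r+n) + (-3).
  a_n = [3 a_{n-1} + 2 a_{n-2}] / D(n).
Since the indicial polynomial factors as (r - r_1)(r - r_2), D(n) = (r_1 + n - r_1)(r_1 + n - r_2) = n(n + 7/2).
Evaluating step by step (a_0 = 1):
  n = 1: D(1) = 1(1 + 7/2) = 9/2; numerator = 3(1) = 3; a_1 = (3)/(9/2) = 2/3
  n = 2: D(2) = 2(2 + 7/2) = 11; numerator = 3(2/3) + 2(1) = 4; a_2 = (4)/(11) = 4/11
  n = 3: D(3) = 3(3 + 7/2) = 39/2; numerator = 3(4/11) + 2(2/3) = 80/33; a_3 = (80/33)/(39/2) = 160/1287
  n = 4: D(4) = 4(4 + 7/2) = 30; numerator = 3(160/1287) + 2(4/11) = 472/429; a_4 = (472/429)/(30) = 236/6435

r = 3/2; a_0 = 1; a_1 = 2/3; a_2 = 4/11; a_3 = 160/1287; a_4 = 236/6435


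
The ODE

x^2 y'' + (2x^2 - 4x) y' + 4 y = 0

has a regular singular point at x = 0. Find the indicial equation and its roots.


Divide by x^2 to reach normal form y'' + P_1(x) y' + P_2(x) y = 0 with P_1(x) = 2 - 4/x and P_2(x) = 4/x^2.
x = 0 is a singular point because the y'-coefficient 2 - 4/x has a pole at x = 0 and the y-coefficient 4/x^2 has a pole at x = 0.
It is a regular singular point because x P_1(x) = p(x) = 2x - 4 and x^2 P_2(x) = q(x) = 4 are polynomials, hence analytic at x = 0.
p(0) = -4,  q(0) = 4.
Indicial equation: r(r-1) + p(0) r + q(0) = 0, i.e. r^2 + (p(0) - 1) r + q(0) = 0, i.e. r^2 - 5 r + 4 = 0.
Discriminant: (-5)^2 - 4(4) = 9, so r = (5 ± 3)/2.
Solving: r_1 = 4, r_2 = 1.

indicial: r^2 - 5 r + 4 = 0; roots r_1 = 4, r_2 = 1


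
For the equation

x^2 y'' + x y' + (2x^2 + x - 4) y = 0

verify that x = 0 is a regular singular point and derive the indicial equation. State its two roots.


Divide by x^2 to reach normal form y'' + P_1(x) y' + P_2(x) y = 0 with P_1(x) = 1/x and P_2(x) = 2 + 1/x - 4/x^2.
x = 0 is a singular point because the y'-coefficient 1/x has a pole at x = 0 and the y-coefficient 2 + 1/x - 4/x^2 has a pole at x = 0.
It is a regular singular point because x P_1(x) = p(x) = 1 and x^2 P_2(x) = q(x) = 2x^2 + x - 4 are polynomials, hence analytic at x = 0.
p(0) = 1,  q(0) = -4.
Indicial equation: r(r-1) + p(0) r + q(0) = 0, i.e. r^2 + (p(0) - 1) r + q(0) = 0, i.e. r^2 - 4 = 0.
Discriminant: (0)^2 - 4(-4) = 16, so r = (0 ± 4)/2.
Solving: r_1 = 2, r_2 = -2.

indicial: r^2 - 4 = 0; roots r_1 = 2, r_2 = -2


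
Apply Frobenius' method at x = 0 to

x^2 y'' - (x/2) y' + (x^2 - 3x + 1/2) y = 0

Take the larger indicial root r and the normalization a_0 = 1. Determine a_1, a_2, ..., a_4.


Write in Frobenius form y'' + (p(x)/x) y' + (q(x)/x^2) y = 0:
  p(x) = -1/2,  q(x) = x^2 - 3x + 1/2.
Indicial equation: r(r-1) + (-1/2) r + (1/2) = 0 -> roots r_1 = 1, r_2 = 1/2.
Take r = r_1 = 1. Let y(x) = x^r sum_{n>=0} a_n x^n with a_0 = 1.
Substitute y = x^r sum a_n x^n and match x^{r+n}. The recurrence is
  D(n) a_n - 3 a_{n-1} + 1 a_{n-2} = 0,  where D(n) = (r+n)(r+n-1) + (-1/2)(r+n) + (1/2).
  a_n = [3 a_{n-1} - 1 a_{n-2}] / D(n).
Since the indicial polynomial factors as (r - r_1)(r - r_2), D(n) = (r_1 + n - r_1)(r_1 + n - r_2) = n(n + 1/2).
Evaluating step by step (a_0 = 1):
  n = 1: D(1) = 1(1 + 1/2) = 3/2; numerator = 3(1) = 3; a_1 = (3)/(3/2) = 2
  n = 2: D(2) = 2(2 + 1/2) = 5; numerator = 3(2) - 1(1) = 5; a_2 = (5)/(5) = 1
  n = 3: D(3) = 3(3 + 1/2) = 21/2; numerator = 3(1) - 1(2) = 1; a_3 = (1)/(21/2) = 2/21
  n = 4: D(4) = 4(4 + 1/2) = 18; numerator = 3(2/21) - 1(1) = -5/7; a_4 = (-5/7)/(18) = -5/126

r = 1; a_0 = 1; a_1 = 2; a_2 = 1; a_3 = 2/21; a_4 = -5/126
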